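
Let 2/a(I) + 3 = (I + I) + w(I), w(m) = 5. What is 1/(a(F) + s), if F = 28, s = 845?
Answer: 29/24506 ≈ 0.0011834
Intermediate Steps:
a(I) = 2/(2 + 2*I) (a(I) = 2/(-3 + ((I + I) + 5)) = 2/(-3 + (2*I + 5)) = 2/(-3 + (5 + 2*I)) = 2/(2 + 2*I))
1/(a(F) + s) = 1/(1/(1 + 28) + 845) = 1/(1/29 + 845) = 1/(24506/29) = 29/24506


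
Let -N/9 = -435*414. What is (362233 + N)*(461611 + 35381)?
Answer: 985556506656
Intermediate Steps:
N = 1620810 (N = -(-3915)*414 = -9*(-180090) = 1620810)
(362233 + N)*(461611 + 35381) = (362233 + 1620810)*(461611 + 35381) = 1983043*496992 = 985556506656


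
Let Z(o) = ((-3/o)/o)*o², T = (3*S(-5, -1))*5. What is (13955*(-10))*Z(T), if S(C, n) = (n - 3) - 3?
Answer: 418650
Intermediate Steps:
S(C, n) = -6 + n (S(C, n) = (-3 + n) - 3 = -6 + n)
T = -105 (T = (3*(-6 - 1))*5 = (3*(-7))*5 = -21*5 = -105)
Z(o) = -3 (Z(o) = (-3/o²)*o² = -3)
(13955*(-10))*Z(T) = (13955*(-10))*(-3) = -139550*(-3) = 418650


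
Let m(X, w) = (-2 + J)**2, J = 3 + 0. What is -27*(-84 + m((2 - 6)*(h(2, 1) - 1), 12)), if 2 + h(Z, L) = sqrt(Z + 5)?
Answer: 2241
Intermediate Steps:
h(Z, L) = -2 + sqrt(5 + Z) (h(Z, L) = -2 + sqrt(Z + 5) = -2 + sqrt(5 + Z))
J = 3
m(X, w) = 1 (m(X, w) = (-2 + 3)**2 = 1**2 = 1)
-27*(-84 + m((2 - 6)*(h(2, 1) - 1), 12)) = -27*(-84 + 1) = -27*(-83) = 2241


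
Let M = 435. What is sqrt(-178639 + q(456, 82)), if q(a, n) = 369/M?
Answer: 2*I*sqrt(938966785)/145 ≈ 422.66*I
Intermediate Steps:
q(a, n) = 123/145 (q(a, n) = 369/435 = 369*(1/435) = 123/145)
sqrt(-178639 + q(456, 82)) = sqrt(-178639 + 123/145) = sqrt(-25902532/145) = 2*I*sqrt(938966785)/145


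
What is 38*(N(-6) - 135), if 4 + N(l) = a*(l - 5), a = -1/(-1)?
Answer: -5700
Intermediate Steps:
a = 1 (a = -1*(-1) = 1)
N(l) = -9 + l (N(l) = -4 + 1*(l - 5) = -4 + 1*(-5 + l) = -4 + (-5 + l) = -9 + l)
38*(N(-6) - 135) = 38*((-9 - 6) - 135) = 38*(-15 - 135) = 38*(-150) = -5700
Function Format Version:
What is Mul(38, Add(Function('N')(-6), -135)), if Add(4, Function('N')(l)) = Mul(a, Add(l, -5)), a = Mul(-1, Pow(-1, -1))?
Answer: -5700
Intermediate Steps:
a = 1 (a = Mul(-1, -1) = 1)
Function('N')(l) = Add(-9, l) (Function('N')(l) = Add(-4, Mul(1, Add(l, -5))) = Add(-4, Mul(1, Add(-5, l))) = Add(-4, Add(-5, l)) = Add(-9, l))
Mul(38, Add(Function('N')(-6), -135)) = Mul(38, Add(Add(-9, -6), -135)) = Mul(38, Add(-15, -135)) = Mul(38, -150) = -5700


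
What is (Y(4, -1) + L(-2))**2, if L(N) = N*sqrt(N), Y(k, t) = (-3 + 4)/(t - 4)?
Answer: -199/25 + 4*I*sqrt(2)/5 ≈ -7.96 + 1.1314*I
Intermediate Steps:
Y(k, t) = 1/(-4 + t)
L(N) = N**(3/2)
(Y(4, -1) + L(-2))**2 = (1/(-4 - 1) + (-2)**(3/2))**2 = (1/(-5) - 2*I*sqrt(2))**2 = (-1/5 - 2*I*sqrt(2))**2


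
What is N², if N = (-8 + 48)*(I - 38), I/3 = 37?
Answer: 8526400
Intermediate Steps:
I = 111 (I = 3*37 = 111)
N = 2920 (N = (-8 + 48)*(111 - 38) = 40*73 = 2920)
N² = 2920² = 8526400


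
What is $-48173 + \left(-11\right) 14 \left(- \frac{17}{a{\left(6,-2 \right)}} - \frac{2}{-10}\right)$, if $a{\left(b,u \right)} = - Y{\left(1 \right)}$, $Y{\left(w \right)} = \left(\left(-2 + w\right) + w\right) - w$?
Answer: $- \frac{227929}{5} \approx -45586.0$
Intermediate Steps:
$Y{\left(w \right)} = -2 + w$ ($Y{\left(w \right)} = \left(-2 + 2 w\right) - w = -2 + w$)
$a{\left(b,u \right)} = 1$ ($a{\left(b,u \right)} = - (-2 + 1) = \left(-1\right) \left(-1\right) = 1$)
$-48173 + \left(-11\right) 14 \left(- \frac{17}{a{\left(6,-2 \right)}} - \frac{2}{-10}\right) = -48173 + \left(-11\right) 14 \left(- \frac{17}{1} - \frac{2}{-10}\right) = -48173 - 154 \left(\left(-17\right) 1 - - \frac{1}{5}\right) = -48173 - 154 \left(-17 + \frac{1}{5}\right) = -48173 - - \frac{12936}{5} = -48173 + \frac{12936}{5} = - \frac{227929}{5}$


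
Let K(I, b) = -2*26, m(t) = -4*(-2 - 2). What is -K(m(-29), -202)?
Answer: 52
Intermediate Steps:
m(t) = 16 (m(t) = -4*(-4) = 16)
K(I, b) = -52
-K(m(-29), -202) = -1*(-52) = 52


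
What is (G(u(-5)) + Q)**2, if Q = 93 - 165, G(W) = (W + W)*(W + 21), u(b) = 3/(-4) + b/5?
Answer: 1243225/64 ≈ 19425.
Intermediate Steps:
u(b) = -3/4 + b/5 (u(b) = 3*(-1/4) + b*(1/5) = -3/4 + b/5)
G(W) = 2*W*(21 + W) (G(W) = (2*W)*(21 + W) = 2*W*(21 + W))
Q = -72
(G(u(-5)) + Q)**2 = (2*(-3/4 + (1/5)*(-5))*(21 + (-3/4 + (1/5)*(-5))) - 72)**2 = (2*(-3/4 - 1)*(21 + (-3/4 - 1)) - 72)**2 = (2*(-7/4)*(21 - 7/4) - 72)**2 = (2*(-7/4)*(77/4) - 72)**2 = (-539/8 - 72)**2 = (-1115/8)**2 = 1243225/64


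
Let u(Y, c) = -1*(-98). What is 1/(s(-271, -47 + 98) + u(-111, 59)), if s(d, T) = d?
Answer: -1/173 ≈ -0.0057803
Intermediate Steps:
u(Y, c) = 98
1/(s(-271, -47 + 98) + u(-111, 59)) = 1/(-271 + 98) = 1/(-173) = -1/173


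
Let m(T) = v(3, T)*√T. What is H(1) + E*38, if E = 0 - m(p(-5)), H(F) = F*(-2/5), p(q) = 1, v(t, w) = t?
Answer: -572/5 ≈ -114.40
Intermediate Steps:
m(T) = 3*√T
H(F) = -2*F/5 (H(F) = F*(-2*⅕) = F*(-⅖) = -2*F/5)
E = -3 (E = 0 - 3*√1 = 0 - 3 = -3)
H(1) + E*38 = -⅖*1 - 3*38 = -⅖ - 114 = -572/5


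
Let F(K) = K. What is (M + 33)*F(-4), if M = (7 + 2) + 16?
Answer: -232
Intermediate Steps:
M = 25 (M = 9 + 16 = 25)
(M + 33)*F(-4) = (25 + 33)*(-4) = 58*(-4) = -232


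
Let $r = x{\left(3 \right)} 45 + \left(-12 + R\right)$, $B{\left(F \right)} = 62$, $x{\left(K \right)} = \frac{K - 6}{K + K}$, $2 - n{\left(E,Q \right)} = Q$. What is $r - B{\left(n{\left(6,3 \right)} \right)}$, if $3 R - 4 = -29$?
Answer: $- \frac{629}{6} \approx -104.83$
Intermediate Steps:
$R = - \frac{25}{3}$ ($R = \frac{4}{3} + \frac{1}{3} \left(-29\right) = \frac{4}{3} - \frac{29}{3} = - \frac{25}{3} \approx -8.3333$)
$n{\left(E,Q \right)} = 2 - Q$
$x{\left(K \right)} = \frac{-6 + K}{2 K}$
$r = - \frac{257}{6}$ ($r = \frac{-6 + 3}{2 \cdot 3} \cdot 45 - \frac{61}{3} = \frac{1}{2} \cdot \frac{1}{3} \left(-3\right) 45 - \frac{61}{3} = \left(- \frac{1}{2}\right) 45 - \frac{61}{3} = - \frac{45}{2} - \frac{61}{3} = - \frac{257}{6} \approx -42.833$)
$r - B{\left(n{\left(6,3 \right)} \right)} = - \frac{257}{6} - 62 = - \frac{629}{6}$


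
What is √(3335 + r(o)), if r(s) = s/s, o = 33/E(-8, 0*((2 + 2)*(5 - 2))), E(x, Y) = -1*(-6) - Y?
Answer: 2*√834 ≈ 57.758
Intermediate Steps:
E(x, Y) = 6 - Y
o = 11/2 (o = 33/(6 - 0*(2 + 2)*(5 - 2)) = 33/(6 - 0*4*3) = 33/(6 - 0*12) = 33/(6 - 1*0) = 33/(6 + 0) = 33/6 = 33*(⅙) = 11/2 ≈ 5.5000)
r(s) = 1
√(3335 + r(o)) = √(3335 + 1) = √3336 = 2*√834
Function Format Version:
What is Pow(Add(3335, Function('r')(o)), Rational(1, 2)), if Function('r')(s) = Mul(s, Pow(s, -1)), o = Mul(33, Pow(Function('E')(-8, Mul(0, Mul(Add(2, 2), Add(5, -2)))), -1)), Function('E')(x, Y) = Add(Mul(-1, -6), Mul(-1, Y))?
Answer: Mul(2, Pow(834, Rational(1, 2))) ≈ 57.758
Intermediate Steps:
Function('E')(x, Y) = Add(6, Mul(-1, Y))
o = Rational(11, 2) (o = Mul(33, Pow(Add(6, Mul(-1, Mul(0, Mul(Add(2, 2), Add(5, -2))))), -1)) = Mul(33, Pow(Add(6, Mul(-1, Mul(0, Mul(4, 3)))), -1)) = Mul(33, Pow(Add(6, Mul(-1, Mul(0, 12))), -1)) = Mul(33, Pow(Add(6, Mul(-1, 0)), -1)) = Mul(33, Pow(Add(6, 0), -1)) = Mul(33, Pow(6, -1)) = Mul(33, Rational(1, 6)) = Rational(11, 2) ≈ 5.5000)
Function('r')(s) = 1
Pow(Add(3335, Function('r')(o)), Rational(1, 2)) = Pow(Add(3335, 1), Rational(1, 2)) = Pow(3336, Rational(1, 2)) = Mul(2, Pow(834, Rational(1, 2)))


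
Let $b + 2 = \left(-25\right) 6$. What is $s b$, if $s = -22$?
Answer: $3344$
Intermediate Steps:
$b = -152$ ($b = -2 - 150 = -152$)
$s b = \left(-22\right) \left(-152\right) = 3344$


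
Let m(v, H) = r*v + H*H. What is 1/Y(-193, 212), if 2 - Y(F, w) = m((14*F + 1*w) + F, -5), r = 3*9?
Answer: 1/72418 ≈ 1.3809e-5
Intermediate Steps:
r = 27
m(v, H) = H² + 27*v (m(v, H) = 27*v + H*H = 27*v + H² = H² + 27*v)
Y(F, w) = -23 - 405*F - 27*w (Y(F, w) = 2 - ((-5)² + 27*((14*F + 1*w) + F)) = 2 - (25 + 27*((14*F + w) + F)) = 2 - (25 + 27*((w + 14*F) + F)) = 2 - (25 + 27*(w + 15*F)) = 2 - (25 + (27*w + 405*F)) = 2 - (25 + 27*w + 405*F) = 2 + (-25 - 405*F - 27*w) = -23 - 405*F - 27*w)
1/Y(-193, 212) = 1/(-23 - 405*(-193) - 27*212) = 1/(-23 + 78165 - 5724) = 1/72418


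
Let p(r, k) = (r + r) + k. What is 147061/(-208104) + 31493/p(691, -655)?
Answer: 6446905925/151291608 ≈ 42.612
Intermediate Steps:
p(r, k) = k + 2*r (p(r, k) = 2*r + k = k + 2*r)
147061/(-208104) + 31493/p(691, -655) = 147061/(-208104) + 31493/(-655 + 2*691) = 147061*(-1/208104) + 31493/(-655 + 1382) = -147061/208104 + 31493/727 = 6446905925/151291608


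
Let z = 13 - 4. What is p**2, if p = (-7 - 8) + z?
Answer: 36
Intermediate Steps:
z = 9
p = -6 (p = (-7 - 8) + 9 = -15 + 9 = -6)
p**2 = (-6)**2 = 36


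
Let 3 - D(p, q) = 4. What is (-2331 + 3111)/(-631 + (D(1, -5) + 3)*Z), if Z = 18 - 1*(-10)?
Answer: -156/115 ≈ -1.3565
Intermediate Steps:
Z = 28 (Z = 18 + 10 = 28)
D(p, q) = -1 (D(p, q) = 3 - 1*4 = 3 - 4 = -1)
(-2331 + 3111)/(-631 + (D(1, -5) + 3)*Z) = (-2331 + 3111)/(-631 + (-1 + 3)*28) = 780/(-631 + 2*28) = 780/(-631 + 56) = 780/(-575) = 780*(-1/575) = -156/115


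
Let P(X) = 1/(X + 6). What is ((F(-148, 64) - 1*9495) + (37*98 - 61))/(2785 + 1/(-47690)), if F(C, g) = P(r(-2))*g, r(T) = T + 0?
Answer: -282038660/132816649 ≈ -2.1235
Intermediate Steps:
r(T) = T
P(X) = 1/(6 + X)
F(C, g) = g/4 (F(C, g) = g/(6 - 2) = g/4)
((F(-148, 64) - 1*9495) + (37*98 - 61))/(2785 + 1/(-47690)) = (((¼)*64 - 1*9495) + (37*98 - 61))/(2785 + 1/(-47690)) = ((16 - 9495) + (3626 - 61))/(2785 - 1/47690) = (-9479 + 3565)/(132816649/47690) = -5914*47690/132816649 = -282038660/132816649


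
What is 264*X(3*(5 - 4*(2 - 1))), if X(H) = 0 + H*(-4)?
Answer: -3168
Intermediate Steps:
X(H) = -4*H (X(H) = 0 - 4*H = -4*H)
264*X(3*(5 - 4*(2 - 1))) = 264*(-12*(5 - 4*(2 - 1))) = 264*(-12*(5 - 4*1)) = 264*(-12*(5 - 4)) = 264*(-12) = -3168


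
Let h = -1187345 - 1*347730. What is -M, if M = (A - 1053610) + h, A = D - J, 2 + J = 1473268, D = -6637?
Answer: 4068588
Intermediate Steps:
J = 1473266 (J = -2 + 1473268 = 1473266)
A = -1479903 (A = -6637 - 1*1473266 = -6637 - 1473266 = -1479903)
h = -1535075 (h = -1187345 - 347730 = -1535075)
M = -4068588 (M = (-1479903 - 1053610) - 1535075 = -2533513 - 1535075 = -4068588)
-M = -1*(-4068588) = 4068588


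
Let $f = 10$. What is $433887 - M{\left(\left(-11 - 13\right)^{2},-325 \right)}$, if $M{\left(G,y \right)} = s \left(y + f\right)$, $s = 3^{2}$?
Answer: $436722$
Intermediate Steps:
$s = 9$
$M{\left(G,y \right)} = 90 + 9 y$ ($M{\left(G,y \right)} = 9 \left(y + 10\right) = 9 \left(10 + y\right) = 90 + 9 y$)
$433887 - M{\left(\left(-11 - 13\right)^{2},-325 \right)} = 433887 - \left(90 + 9 \left(-325\right)\right) = 433887 - \left(90 - 2925\right) = 433887 - -2835 = 433887 + 2835 = 436722$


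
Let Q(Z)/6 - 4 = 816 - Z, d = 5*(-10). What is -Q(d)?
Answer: -5220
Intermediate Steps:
d = -50
Q(Z) = 4920 - 6*Z (Q(Z) = 24 + 6*(816 - Z) = 24 + (4896 - 6*Z) = 4920 - 6*Z)
-Q(d) = -(4920 - 6*(-50)) = -(4920 + 300) = -1*5220 = -5220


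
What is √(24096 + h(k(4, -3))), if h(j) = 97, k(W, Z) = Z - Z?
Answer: √24193 ≈ 155.54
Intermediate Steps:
k(W, Z) = 0
√(24096 + h(k(4, -3))) = √(24096 + 97) = √24193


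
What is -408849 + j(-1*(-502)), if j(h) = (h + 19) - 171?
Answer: -408499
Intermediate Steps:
j(h) = -152 + h (j(h) = (19 + h) - 171 = -152 + h)
-408849 + j(-1*(-502)) = -408849 + (-152 - 1*(-502)) = -408849 + (-152 + 502) = -408849 + 350 = -408499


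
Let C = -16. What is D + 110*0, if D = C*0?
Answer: 0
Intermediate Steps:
D = 0 (D = -16*0 = 0)
D + 110*0 = 0 + 110*0 = 0 + 0 = 0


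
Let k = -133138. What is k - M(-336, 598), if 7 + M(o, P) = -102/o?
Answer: -7455353/56 ≈ -1.3313e+5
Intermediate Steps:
M(o, P) = -7 - 102/o
k - M(-336, 598) = -133138 - (-7 - 102/(-336)) = -133138 - (-7 - 102*(-1/336)) = -133138 - (-7 + 17/56) = -133138 - 1*(-375/56) = -133138 + 375/56 = -7455353/56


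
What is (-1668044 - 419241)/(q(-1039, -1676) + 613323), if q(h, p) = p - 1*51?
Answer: -2087285/611596 ≈ -3.4128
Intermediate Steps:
q(h, p) = -51 + p (q(h, p) = p - 51 = -51 + p)
(-1668044 - 419241)/(q(-1039, -1676) + 613323) = (-1668044 - 419241)/((-51 - 1676) + 613323) = -2087285/(-1727 + 613323) = -2087285/611596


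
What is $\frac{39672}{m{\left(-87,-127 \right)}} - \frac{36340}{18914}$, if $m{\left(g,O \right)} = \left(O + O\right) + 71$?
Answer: $- \frac{126167738}{576877} \approx -218.71$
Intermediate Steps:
$m{\left(g,O \right)} = 71 + 2 O$ ($m{\left(g,O \right)} = 2 O + 71 = 71 + 2 O$)
$\frac{39672}{m{\left(-87,-127 \right)}} - \frac{36340}{18914} = \frac{39672}{71 + 2 \left(-127\right)} - \frac{36340}{18914} = \frac{39672}{71 - 254} - \frac{18170}{9457} = \frac{39672}{-183} - \frac{18170}{9457} = 39672 \left(- \frac{1}{183}\right) - \frac{18170}{9457} = - \frac{13224}{61} - \frac{18170}{9457} = - \frac{126167738}{576877}$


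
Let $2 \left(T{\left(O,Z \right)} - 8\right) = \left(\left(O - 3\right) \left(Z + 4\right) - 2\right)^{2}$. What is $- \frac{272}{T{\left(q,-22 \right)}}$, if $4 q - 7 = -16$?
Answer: $- \frac{128}{2017} \approx -0.063461$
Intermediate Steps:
$q = - \frac{9}{4}$ ($q = \frac{7}{4} + \frac{1}{4} \left(-16\right) = \frac{7}{4} - 4 = - \frac{9}{4} \approx -2.25$)
$T{\left(O,Z \right)} = 8 + \frac{\left(-2 + \left(-3 + O\right) \left(4 + Z\right)\right)^{2}}{2}$ ($T{\left(O,Z \right)} = 8 + \frac{\left(\left(O - 3\right) \left(Z + 4\right) - 2\right)^{2}}{2} = 8 + \frac{\left(\left(-3 + O\right) \left(4 + Z\right) - 2\right)^{2}}{2} = 8 + \frac{\left(-2 + \left(-3 + O\right) \left(4 + Z\right)\right)^{2}}{2}$)
$- \frac{272}{T{\left(q,-22 \right)}} = - \frac{272}{8 + \frac{\left(-14 - -66 + 4 \left(- \frac{9}{4}\right) - - \frac{99}{2}\right)^{2}}{2}} = - \frac{272}{8 + \frac{\left(-14 + 66 - 9 + \frac{99}{2}\right)^{2}}{2}} = - \frac{272}{8 + \frac{\left(\frac{185}{2}\right)^{2}}{2}} = - \frac{272}{8 + \frac{1}{2} \cdot \frac{34225}{4}} = - \frac{272}{8 + \frac{34225}{8}} = - \frac{272}{\frac{34289}{8}} = \left(-272\right) \frac{8}{34289} = - \frac{128}{2017}$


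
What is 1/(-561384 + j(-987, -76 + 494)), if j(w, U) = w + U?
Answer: -1/561953 ≈ -1.7795e-6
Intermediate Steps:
j(w, U) = U + w
1/(-561384 + j(-987, -76 + 494)) = 1/(-561384 + ((-76 + 494) - 987)) = 1/(-561384 + (418 - 987)) = 1/(-561384 - 569) = 1/(-561953) = -1/561953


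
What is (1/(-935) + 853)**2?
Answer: 636092382916/874225 ≈ 7.2761e+5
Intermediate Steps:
(1/(-935) + 853)**2 = (-1/935 + 853)**2 = (797554/935)**2 = 636092382916/874225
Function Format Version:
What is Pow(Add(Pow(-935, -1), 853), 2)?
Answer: Rational(636092382916, 874225) ≈ 7.2761e+5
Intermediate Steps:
Pow(Add(Pow(-935, -1), 853), 2) = Pow(Add(Rational(-1, 935), 853), 2) = Pow(Rational(797554, 935), 2) = Rational(636092382916, 874225)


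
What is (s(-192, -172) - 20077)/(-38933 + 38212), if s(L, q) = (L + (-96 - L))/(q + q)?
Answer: 863299/31003 ≈ 27.846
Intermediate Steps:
s(L, q) = -48/q (s(L, q) = -96*1/(2*q) = -48/q)
(s(-192, -172) - 20077)/(-38933 + 38212) = (-48/(-172) - 20077)/(-38933 + 38212) = (-48*(-1/172) - 20077)/(-721) = (12/43 - 20077)*(-1/721) = -863299/43*(-1/721) = 863299/31003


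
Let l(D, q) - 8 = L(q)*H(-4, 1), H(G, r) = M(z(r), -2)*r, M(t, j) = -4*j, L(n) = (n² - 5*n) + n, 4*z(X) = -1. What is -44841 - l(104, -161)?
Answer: -257369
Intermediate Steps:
z(X) = -¼ (z(X) = (¼)*(-1) = -¼)
L(n) = n² - 4*n
H(G, r) = 8*r (H(G, r) = (-4*(-2))*r = 8*r)
l(D, q) = 8 + 8*q*(-4 + q) (l(D, q) = 8 + (q*(-4 + q))*(8*1) = 8 + (q*(-4 + q))*8 = 8 + 8*q*(-4 + q))
-44841 - l(104, -161) = -44841 - (8 + 8*(-161)*(-4 - 161)) = -44841 - (8 + 8*(-161)*(-165)) = -44841 - (8 + 212520) = -44841 - 1*212528 = -44841 - 212528 = -257369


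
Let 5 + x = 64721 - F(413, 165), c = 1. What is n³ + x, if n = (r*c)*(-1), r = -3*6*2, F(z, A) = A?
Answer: 111207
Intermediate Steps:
r = -36 (r = -18*2 = -36)
n = 36 (n = -36*1*(-1) = -36*(-1) = 36)
x = 64551 (x = -5 + (64721 - 1*165) = -5 + (64721 - 165) = -5 + 64556 = 64551)
n³ + x = 36³ + 64551 = 46656 + 64551 = 111207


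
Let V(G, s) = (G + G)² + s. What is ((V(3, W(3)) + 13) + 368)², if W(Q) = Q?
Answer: 176400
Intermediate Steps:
V(G, s) = s + 4*G² (V(G, s) = (2*G)² + s = 4*G² + s = s + 4*G²)
((V(3, W(3)) + 13) + 368)² = (((3 + 4*3²) + 13) + 368)² = (((3 + 4*9) + 13) + 368)² = (((3 + 36) + 13) + 368)² = ((39 + 13) + 368)² = (52 + 368)² = 420² = 176400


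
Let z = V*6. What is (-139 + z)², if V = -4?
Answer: 26569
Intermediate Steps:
z = -24 (z = -4*6 = -24)
(-139 + z)² = (-139 - 24)² = (-163)² = 26569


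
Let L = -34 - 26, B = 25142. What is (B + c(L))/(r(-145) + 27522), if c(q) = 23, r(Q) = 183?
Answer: 5033/5541 ≈ 0.90832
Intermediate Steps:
L = -60
(B + c(L))/(r(-145) + 27522) = (25142 + 23)/(183 + 27522) = 25165/27705 = 25165*(1/27705) = 5033/5541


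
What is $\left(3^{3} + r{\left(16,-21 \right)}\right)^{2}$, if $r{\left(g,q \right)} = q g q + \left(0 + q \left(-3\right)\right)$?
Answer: $51065316$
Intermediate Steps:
$r{\left(g,q \right)} = - 3 q + g q^{2}$ ($r{\left(g,q \right)} = g q q + \left(0 - 3 q\right) = g q^{2} - 3 q = - 3 q + g q^{2}$)
$\left(3^{3} + r{\left(16,-21 \right)}\right)^{2} = \left(3^{3} - 21 \left(-3 + 16 \left(-21\right)\right)\right)^{2} = \left(27 - 21 \left(-3 - 336\right)\right)^{2} = \left(27 - -7119\right)^{2} = \left(27 + 7119\right)^{2} = 7146^{2} = 51065316$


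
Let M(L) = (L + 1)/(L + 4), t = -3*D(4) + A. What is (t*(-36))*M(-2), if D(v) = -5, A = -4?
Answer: 198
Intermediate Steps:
t = 11 (t = -3*(-5) - 4 = 15 - 4 = 11)
M(L) = (1 + L)/(4 + L)
(t*(-36))*M(-2) = (11*(-36))*((1 - 2)/(4 - 2)) = -396*(-1)/2 = -198*(-1) = -396*(-½) = 198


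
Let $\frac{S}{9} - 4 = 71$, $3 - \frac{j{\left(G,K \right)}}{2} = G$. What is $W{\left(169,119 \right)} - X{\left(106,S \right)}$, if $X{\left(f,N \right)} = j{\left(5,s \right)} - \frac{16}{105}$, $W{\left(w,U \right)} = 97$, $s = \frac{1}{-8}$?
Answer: $\frac{10621}{105} \approx 101.15$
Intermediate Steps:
$s = - \frac{1}{8} \approx -0.125$
$j{\left(G,K \right)} = 6 - 2 G$
$S = 675$ ($S = 36 + 9 \cdot 71 = 36 + 639 = 675$)
$X{\left(f,N \right)} = - \frac{436}{105}$ ($X{\left(f,N \right)} = \left(6 - 10\right) - \frac{16}{105} = \left(6 - 10\right) - 16 \cdot \frac{1}{105} = -4 - \frac{16}{105} = - \frac{436}{105}$)
$W{\left(169,119 \right)} - X{\left(106,S \right)} = 97 - - \frac{436}{105} = 97 + \frac{436}{105} = \frac{10621}{105}$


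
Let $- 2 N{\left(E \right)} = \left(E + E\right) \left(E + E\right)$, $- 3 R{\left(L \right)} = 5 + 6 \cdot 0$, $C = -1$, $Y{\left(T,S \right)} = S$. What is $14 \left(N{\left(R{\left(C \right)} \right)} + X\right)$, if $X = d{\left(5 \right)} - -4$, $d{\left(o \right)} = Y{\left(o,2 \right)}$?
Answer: $\frac{56}{9} \approx 6.2222$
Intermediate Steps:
$R{\left(L \right)} = - \frac{5}{3}$ ($R{\left(L \right)} = - \frac{5 + 6 \cdot 0}{3} = - \frac{5 + 0}{3} = \left(- \frac{1}{3}\right) 5 = - \frac{5}{3}$)
$d{\left(o \right)} = 2$
$N{\left(E \right)} = - 2 E^{2}$ ($N{\left(E \right)} = - \frac{\left(E + E\right) \left(E + E\right)}{2} = - \frac{2 E 2 E}{2} = - \frac{4 E^{2}}{2} = - 2 E^{2}$)
$X = 6$ ($X = 2 - -4 = 2 + 4 = 6$)
$14 \left(N{\left(R{\left(C \right)} \right)} + X\right) = 14 \left(- 2 \left(- \frac{5}{3}\right)^{2} + 6\right) = 14 \left(\left(-2\right) \frac{25}{9} + 6\right) = 14 \left(- \frac{50}{9} + 6\right) = 14 \cdot \frac{4}{9} = \frac{56}{9}$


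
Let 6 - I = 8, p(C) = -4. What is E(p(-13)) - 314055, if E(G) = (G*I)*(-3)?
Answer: -314079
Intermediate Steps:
I = -2 (I = 6 - 1*8 = 6 - 8 = -2)
E(G) = 6*G (E(G) = (G*(-2))*(-3) = -2*G*(-3) = 6*G)
E(p(-13)) - 314055 = 6*(-4) - 314055 = -24 - 314055 = -314079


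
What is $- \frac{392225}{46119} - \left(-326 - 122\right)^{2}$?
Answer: $- \frac{9256660001}{46119} \approx -2.0071 \cdot 10^{5}$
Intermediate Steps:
$- \frac{392225}{46119} - \left(-326 - 122\right)^{2} = \left(-392225\right) \frac{1}{46119} - \left(-448\right)^{2} = - \frac{392225}{46119} - 200704 = - \frac{9256660001}{46119}$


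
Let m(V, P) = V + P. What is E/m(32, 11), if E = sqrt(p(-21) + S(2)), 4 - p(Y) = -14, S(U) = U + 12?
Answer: 4*sqrt(2)/43 ≈ 0.13155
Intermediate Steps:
S(U) = 12 + U
m(V, P) = P + V
p(Y) = 18 (p(Y) = 4 - 1*(-14) = 4 + 14 = 18)
E = 4*sqrt(2) (E = sqrt(18 + (12 + 2)) = sqrt(18 + 14) = sqrt(32) = 4*sqrt(2) ≈ 5.6569)
E/m(32, 11) = (4*sqrt(2))/(11 + 32) = (4*sqrt(2))/43 = (4*sqrt(2))*(1/43) = 4*sqrt(2)/43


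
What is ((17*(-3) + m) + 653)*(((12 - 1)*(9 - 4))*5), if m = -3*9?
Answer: 158125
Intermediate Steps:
m = -27
((17*(-3) + m) + 653)*(((12 - 1)*(9 - 4))*5) = ((17*(-3) - 27) + 653)*(((12 - 1)*(9 - 4))*5) = ((-51 - 27) + 653)*((11*5)*5) = (-78 + 653)*(55*5) = 575*275 = 158125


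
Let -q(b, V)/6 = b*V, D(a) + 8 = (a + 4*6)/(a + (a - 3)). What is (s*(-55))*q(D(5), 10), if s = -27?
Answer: 2405700/7 ≈ 3.4367e+5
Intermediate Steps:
D(a) = -8 + (24 + a)/(-3 + 2*a) (D(a) = -8 + (a + 4*6)/(a + (a - 3)) = -8 + (a + 24)/(a + (-3 + a)) = -8 + (24 + a)/(-3 + 2*a))
q(b, V) = -6*V*b (q(b, V) = -6*b*V = -6*V*b)
(s*(-55))*q(D(5), 10) = (-27*(-55))*(-6*10*3*(16 - 5*5)/(-3 + 2*5)) = 1485*(-6*10*3*(16 - 25)/(-3 + 10)) = 1485*(-6*10*3*(-9)/7) = 1485*(-6*10*3*(⅐)*(-9)) = 1485*(-6*10*(-27/7)) = 1485*(1620/7) = 2405700/7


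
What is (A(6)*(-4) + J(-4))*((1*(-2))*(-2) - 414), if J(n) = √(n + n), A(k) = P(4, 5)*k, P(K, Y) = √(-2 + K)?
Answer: 820*√2*(12 - I) ≈ 13916.0 - 1159.7*I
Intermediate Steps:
A(k) = k*√2 (A(k) = √(-2 + 4)*k = √2*k = k*√2)
J(n) = √2*√n (J(n) = √(2*n) = √2*√n)
(A(6)*(-4) + J(-4))*((1*(-2))*(-2) - 414) = ((6*√2)*(-4) + √2*√(-4))*((1*(-2))*(-2) - 414) = (-24*√2 + √2*(2*I))*(-2*(-2) - 414) = (-24*√2 + 2*I*√2)*(4 - 414) = (-24*√2 + 2*I*√2)*(-410) = 9840*√2 - 820*I*√2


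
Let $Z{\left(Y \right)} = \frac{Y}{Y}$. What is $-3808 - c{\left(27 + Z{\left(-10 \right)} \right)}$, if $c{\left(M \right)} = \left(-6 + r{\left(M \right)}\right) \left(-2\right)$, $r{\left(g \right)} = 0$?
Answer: $-3820$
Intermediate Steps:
$Z{\left(Y \right)} = 1$
$c{\left(M \right)} = 12$ ($c{\left(M \right)} = \left(-6 + 0\right) \left(-2\right) = \left(-6\right) \left(-2\right) = 12$)
$-3808 - c{\left(27 + Z{\left(-10 \right)} \right)} = -3808 - 12 = -3820$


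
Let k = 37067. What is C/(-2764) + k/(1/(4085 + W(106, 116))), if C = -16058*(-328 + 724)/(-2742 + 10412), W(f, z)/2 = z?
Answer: 424045933871286/2649985 ≈ 1.6002e+8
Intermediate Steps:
W(f, z) = 2*z
C = -3179484/3835 (C = -16058/(7670/396) = -16058/(7670*(1/396)) = -16058/3835/198 = -16058*198/3835 = -3179484/3835 ≈ -829.07)
C/(-2764) + k/(1/(4085 + W(106, 116))) = -3179484/3835/(-2764) + 37067/(1/(4085 + 2*116)) = -3179484/3835*(-1/2764) + 37067/(1/(4085 + 232)) = 794871/2649985 + 37067/(1/4317) = 794871/2649985 + 37067*4317 = 794871/2649985 + 160018239 = 424045933871286/2649985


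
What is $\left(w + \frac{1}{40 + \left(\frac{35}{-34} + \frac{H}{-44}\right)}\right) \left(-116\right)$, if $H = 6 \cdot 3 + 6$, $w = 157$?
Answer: $- \frac{261768036}{14371} \approx -18215.0$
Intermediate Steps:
$H = 24$ ($H = 18 + 6 = 24$)
$\left(w + \frac{1}{40 + \left(\frac{35}{-34} + \frac{H}{-44}\right)}\right) \left(-116\right) = \left(157 + \frac{1}{40 + \left(\frac{35}{-34} + \frac{24}{-44}\right)}\right) \left(-116\right) = \left(157 + \frac{1}{40 + \left(35 \left(- \frac{1}{34}\right) + 24 \left(- \frac{1}{44}\right)\right)}\right) \left(-116\right) = \left(157 + \frac{1}{40 - \frac{589}{374}}\right) \left(-116\right) = \left(157 + \frac{1}{\frac{14371}{374}}\right) \left(-116\right) = \left(157 + \frac{374}{14371}\right) \left(-116\right) = \frac{2256621}{14371} \left(-116\right) = - \frac{261768036}{14371}$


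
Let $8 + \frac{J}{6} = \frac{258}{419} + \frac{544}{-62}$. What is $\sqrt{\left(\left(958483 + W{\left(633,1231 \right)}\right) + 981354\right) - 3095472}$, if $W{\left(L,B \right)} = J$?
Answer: $\frac{i \sqrt{194988300165623}}{12989} \approx 1075.0 i$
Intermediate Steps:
$J = - \frac{1259292}{12989}$ ($J = -48 + 6 \left(\frac{258}{419} + \frac{544}{-62}\right) = -48 + 6 \left(258 \cdot \frac{1}{419} + 544 \left(- \frac{1}{62}\right)\right) = -48 + 6 \left(\frac{258}{419} - \frac{272}{31}\right) = -48 + 6 \left(- \frac{105970}{12989}\right) = -48 - \frac{635820}{12989} = - \frac{1259292}{12989} \approx -96.951$)
$W{\left(L,B \right)} = - \frac{1259292}{12989}$
$\sqrt{\left(\left(958483 + W{\left(633,1231 \right)}\right) + 981354\right) - 3095472} = \sqrt{\left(\left(958483 - \frac{1259292}{12989}\right) + 981354\right) - 3095472} = \sqrt{\left(\frac{12448476395}{12989} + 981354\right) - 3095472} = \sqrt{\frac{25195283501}{12989} - 3095472} = \sqrt{- \frac{15011802307}{12989}} = \frac{i \sqrt{194988300165623}}{12989}$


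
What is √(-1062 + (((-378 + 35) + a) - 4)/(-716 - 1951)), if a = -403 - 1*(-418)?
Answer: I*√7553002674/2667 ≈ 32.586*I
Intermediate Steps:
a = 15 (a = -403 + 418 = 15)
√(-1062 + (((-378 + 35) + a) - 4)/(-716 - 1951)) = √(-1062 + (((-378 + 35) + 15) - 4)/(-716 - 1951)) = √(-1062 + ((-343 + 15) - 4)/(-2667)) = √(-1062 + (-328 - 4)*(-1/2667)) = √(-1062 - 332*(-1/2667)) = √(-1062 + 332/2667) = √(-2832022/2667) = I*√7553002674/2667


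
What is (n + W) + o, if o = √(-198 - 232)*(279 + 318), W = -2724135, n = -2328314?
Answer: -5052449 + 597*I*√430 ≈ -5.0524e+6 + 12380.0*I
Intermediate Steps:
o = 597*I*√430 (o = √(-430)*597 = (I*√430)*597 = 597*I*√430 ≈ 12380.0*I)
(n + W) + o = (-2328314 - 2724135) + 597*I*√430 = -5052449 + 597*I*√430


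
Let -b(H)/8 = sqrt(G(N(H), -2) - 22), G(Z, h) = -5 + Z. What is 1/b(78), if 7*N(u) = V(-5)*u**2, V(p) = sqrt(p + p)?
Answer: -sqrt(7)/(24*sqrt(-21 + 676*I*sqrt(10))) ≈ -0.0016776 + 0.0016942*I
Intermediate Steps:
V(p) = sqrt(2)*sqrt(p) (V(p) = sqrt(2*p) = sqrt(2)*sqrt(p))
N(u) = I*sqrt(10)*u**2/7 (N(u) = ((sqrt(2)*sqrt(-5))*u**2)/7 = ((sqrt(2)*(I*sqrt(5)))*u**2)/7 = ((I*sqrt(10))*u**2)/7 = (I*sqrt(10)*u**2)/7 = I*sqrt(10)*u**2/7)
b(H) = -8*sqrt(-27 + I*sqrt(10)*H**2/7) (b(H) = -8*sqrt((-5 + I*sqrt(10)*H**2/7) - 22) = -8*sqrt(-27 + I*sqrt(10)*H**2/7))
1/b(78) = 1/(-8*sqrt(-1323 + 7*I*sqrt(10)*78**2)/7) = 1/(-8*sqrt(-1323 + 7*I*sqrt(10)*6084)/7) = 1/(-8*sqrt(-1323 + 42588*I*sqrt(10))/7) = -7/(8*sqrt(-1323 + 42588*I*sqrt(10)))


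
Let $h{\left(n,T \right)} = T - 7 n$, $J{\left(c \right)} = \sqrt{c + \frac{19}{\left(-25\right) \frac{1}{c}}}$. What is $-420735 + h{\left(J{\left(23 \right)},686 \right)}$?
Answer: $-420049 - \frac{7 \sqrt{138}}{5} \approx -4.2007 \cdot 10^{5}$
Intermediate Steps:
$J{\left(c \right)} = \frac{\sqrt{6} \sqrt{c}}{5}$ ($J{\left(c \right)} = \sqrt{c + 19 \left(- \frac{c}{25}\right)} = \sqrt{c - \frac{19 c}{25}} = \sqrt{\frac{6 c}{25}} = \frac{\sqrt{6} \sqrt{c}}{5}$)
$-420735 + h{\left(J{\left(23 \right)},686 \right)} = -420735 + \left(686 - 7 \frac{\sqrt{6} \sqrt{23}}{5}\right) = -420735 + \left(686 - 7 \frac{\sqrt{138}}{5}\right) = -420735 + \left(686 - \frac{7 \sqrt{138}}{5}\right) = -420049 - \frac{7 \sqrt{138}}{5}$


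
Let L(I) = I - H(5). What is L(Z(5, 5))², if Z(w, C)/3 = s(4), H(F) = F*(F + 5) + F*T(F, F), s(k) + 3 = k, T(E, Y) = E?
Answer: 5184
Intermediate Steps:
s(k) = -3 + k
H(F) = F² + F*(5 + F) (H(F) = F*(F + 5) + F*F = F*(5 + F) + F² = F² + F*(5 + F))
Z(w, C) = 3 (Z(w, C) = 3*(-3 + 4) = 3*1 = 3)
L(I) = -75 + I (L(I) = I - 5*(5 + 2*5) = I - 5*(5 + 10) = I - 5*15 = I - 1*75 = I - 75 = -75 + I)
L(Z(5, 5))² = (-75 + 3)² = (-72)² = 5184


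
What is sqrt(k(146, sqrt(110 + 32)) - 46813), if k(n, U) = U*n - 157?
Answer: sqrt(-46970 + 146*sqrt(142)) ≈ 212.67*I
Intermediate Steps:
k(n, U) = -157 + U*n
sqrt(k(146, sqrt(110 + 32)) - 46813) = sqrt((-157 + sqrt(110 + 32)*146) - 46813) = sqrt((-157 + sqrt(142)*146) - 46813) = sqrt((-157 + 146*sqrt(142)) - 46813) = sqrt(-46970 + 146*sqrt(142))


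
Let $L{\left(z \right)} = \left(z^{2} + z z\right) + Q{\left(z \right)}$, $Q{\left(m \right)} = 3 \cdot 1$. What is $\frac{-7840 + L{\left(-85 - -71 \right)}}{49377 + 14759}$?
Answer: $- \frac{7445}{64136} \approx -0.11608$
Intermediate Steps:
$Q{\left(m \right)} = 3$
$L{\left(z \right)} = 3 + 2 z^{2}$ ($L{\left(z \right)} = \left(z^{2} + z z\right) + 3 = \left(z^{2} + z^{2}\right) + 3 = 2 z^{2} + 3 = 3 + 2 z^{2}$)
$\frac{-7840 + L{\left(-85 - -71 \right)}}{49377 + 14759} = \frac{-7840 + \left(3 + 2 \left(-85 - -71\right)^{2}\right)}{49377 + 14759} = \frac{-7840 + \left(3 + 2 \left(-85 + 71\right)^{2}\right)}{64136} = \left(-7840 + \left(3 + 2 \left(-14\right)^{2}\right)\right) \frac{1}{64136} = \left(-7840 + \left(3 + 2 \cdot 196\right)\right) \frac{1}{64136} = \left(-7840 + \left(3 + 392\right)\right) \frac{1}{64136} = \left(-7840 + 395\right) \frac{1}{64136} = \left(-7445\right) \frac{1}{64136} = - \frac{7445}{64136}$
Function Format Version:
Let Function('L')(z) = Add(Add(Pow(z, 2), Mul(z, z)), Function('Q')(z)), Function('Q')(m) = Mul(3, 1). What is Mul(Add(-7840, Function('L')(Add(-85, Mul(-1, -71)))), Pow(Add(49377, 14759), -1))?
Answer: Rational(-7445, 64136) ≈ -0.11608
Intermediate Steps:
Function('Q')(m) = 3
Function('L')(z) = Add(3, Mul(2, Pow(z, 2))) (Function('L')(z) = Add(Add(Pow(z, 2), Mul(z, z)), 3) = Add(Add(Pow(z, 2), Pow(z, 2)), 3) = Add(Mul(2, Pow(z, 2)), 3) = Add(3, Mul(2, Pow(z, 2))))
Mul(Add(-7840, Function('L')(Add(-85, Mul(-1, -71)))), Pow(Add(49377, 14759), -1)) = Mul(Add(-7840, Add(3, Mul(2, Pow(Add(-85, Mul(-1, -71)), 2)))), Pow(Add(49377, 14759), -1)) = Mul(Add(-7840, Add(3, Mul(2, Pow(Add(-85, 71), 2)))), Pow(64136, -1)) = Mul(Add(-7840, Add(3, Mul(2, Pow(-14, 2)))), Rational(1, 64136)) = Mul(Add(-7840, Add(3, Mul(2, 196))), Rational(1, 64136)) = Mul(Add(-7840, Add(3, 392)), Rational(1, 64136)) = Mul(Add(-7840, 395), Rational(1, 64136)) = Mul(-7445, Rational(1, 64136)) = Rational(-7445, 64136)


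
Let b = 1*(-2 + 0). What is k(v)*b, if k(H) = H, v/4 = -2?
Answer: 16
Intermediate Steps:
v = -8 (v = 4*(-2) = -8)
b = -2 (b = 1*(-2) = -2)
k(v)*b = -8*(-2) = 16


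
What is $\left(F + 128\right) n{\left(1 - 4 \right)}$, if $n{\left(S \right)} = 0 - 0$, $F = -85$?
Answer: $0$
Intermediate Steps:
$n{\left(S \right)} = 0$ ($n{\left(S \right)} = 0 + 0 = 0$)
$\left(F + 128\right) n{\left(1 - 4 \right)} = \left(-85 + 128\right) 0 = 43 \cdot 0 = 0$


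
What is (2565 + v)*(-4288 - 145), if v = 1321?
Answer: -17226638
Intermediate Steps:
(2565 + v)*(-4288 - 145) = (2565 + 1321)*(-4288 - 145) = 3886*(-4433) = -17226638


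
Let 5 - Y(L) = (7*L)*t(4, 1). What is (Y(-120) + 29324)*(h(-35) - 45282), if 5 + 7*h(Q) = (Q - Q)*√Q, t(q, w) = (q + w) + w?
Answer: -10894251251/7 ≈ -1.5563e+9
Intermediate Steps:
t(q, w) = q + 2*w
h(Q) = -5/7 (h(Q) = -5/7 + ((Q - Q)*√Q)/7 = -5/7 + (0*√Q)/7 = -5/7 + (⅐)*0 = -5/7 + 0 = -5/7)
Y(L) = 5 - 42*L (Y(L) = 5 - 7*L*(4 + 2*1) = 5 - 7*L*(4 + 2) = 5 - 7*L*6 = 5 - 42*L)
(Y(-120) + 29324)*(h(-35) - 45282) = ((5 - 42*(-120)) + 29324)*(-5/7 - 45282) = ((5 + 5040) + 29324)*(-316979/7) = (5045 + 29324)*(-316979/7) = 34369*(-316979/7) = -10894251251/7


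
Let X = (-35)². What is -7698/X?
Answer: -7698/1225 ≈ -6.2841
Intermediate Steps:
X = 1225
-7698/X = -7698/1225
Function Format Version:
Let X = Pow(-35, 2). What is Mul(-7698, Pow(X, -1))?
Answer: Rational(-7698, 1225) ≈ -6.2841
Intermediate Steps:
X = 1225
Mul(-7698, Pow(X, -1)) = Mul(-7698, Pow(1225, -1)) = Mul(-7698, Rational(1, 1225)) = Rational(-7698, 1225)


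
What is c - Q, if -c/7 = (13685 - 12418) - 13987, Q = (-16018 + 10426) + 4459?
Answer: 90173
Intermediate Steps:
Q = -1133 (Q = -5592 + 4459 = -1133)
c = 89040 (c = -7*((13685 - 12418) - 13987) = -7*(1267 - 13987) = -7*(-12720) = 89040)
c - Q = 89040 - 1*(-1133) = 89040 + 1133 = 90173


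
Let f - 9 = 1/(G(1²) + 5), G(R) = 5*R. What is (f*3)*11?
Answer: 3003/10 ≈ 300.30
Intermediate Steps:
f = 91/10 (f = 9 + 1/(5*1² + 5) = 9 + 1/(5*1 + 5) = 9 + 1/(5 + 5) = 9 + 1/10 = 9 + ⅒ = 91/10 ≈ 9.1000)
(f*3)*11 = ((91/10)*3)*11 = (273/10)*11 = 3003/10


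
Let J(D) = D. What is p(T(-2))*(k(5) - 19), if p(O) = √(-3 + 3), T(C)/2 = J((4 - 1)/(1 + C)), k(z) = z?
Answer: 0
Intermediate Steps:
T(C) = 6/(1 + C) (T(C) = 2*((4 - 1)/(1 + C)) = 2*(3/(1 + C)) = 6/(1 + C))
p(O) = 0 (p(O) = √0 = 0)
p(T(-2))*(k(5) - 19) = 0*(5 - 19) = 0*(-14) = 0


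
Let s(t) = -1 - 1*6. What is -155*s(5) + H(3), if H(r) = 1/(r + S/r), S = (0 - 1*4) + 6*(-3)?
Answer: 14102/13 ≈ 1084.8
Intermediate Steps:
S = -22 (S = (0 - 4) - 18 = -4 - 18 = -22)
s(t) = -7 (s(t) = -1 - 6 = -7)
H(r) = 1/(r - 22/r)
-155*s(5) + H(3) = -155*(-7) + 3/(-22 + 3²) = 1085 + 3/(-22 + 9) = 1085 + 3/(-13) = 1085 + 3*(-1/13) = 1085 - 3/13 = 14102/13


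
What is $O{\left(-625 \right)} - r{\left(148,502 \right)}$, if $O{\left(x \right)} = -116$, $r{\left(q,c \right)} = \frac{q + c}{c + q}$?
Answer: $-117$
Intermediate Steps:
$r{\left(q,c \right)} = 1$ ($r{\left(q,c \right)} = \frac{c + q}{c + q} = 1$)
$O{\left(-625 \right)} - r{\left(148,502 \right)} = -116 - 1 = -117$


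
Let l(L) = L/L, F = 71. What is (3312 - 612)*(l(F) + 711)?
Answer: 1922400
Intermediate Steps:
l(L) = 1
(3312 - 612)*(l(F) + 711) = (3312 - 612)*(1 + 711) = 2700*712 = 1922400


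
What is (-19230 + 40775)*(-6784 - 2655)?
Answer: -203363255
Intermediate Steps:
(-19230 + 40775)*(-6784 - 2655) = 21545*(-9439) = -203363255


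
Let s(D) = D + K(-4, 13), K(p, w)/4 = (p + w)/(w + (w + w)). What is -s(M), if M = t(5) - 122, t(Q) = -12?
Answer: 1730/13 ≈ 133.08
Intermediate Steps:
K(p, w) = 4*(p + w)/(3*w) (K(p, w) = 4*((p + w)/(w + (w + w))) = 4*((p + w)/(w + 2*w)) = 4*((p + w)/((3*w))) = 4*((p + w)*(1/(3*w))) = 4*((p + w)/(3*w)) = 4*(p + w)/(3*w))
M = -134 (M = -12 - 122 = -134)
s(D) = 12/13 + D (s(D) = D + (4/3)*(-4 + 13)/13 = D + (4/3)*(1/13)*9 = D + 12/13 = 12/13 + D)
-s(M) = -(12/13 - 134) = -1*(-1730/13) = 1730/13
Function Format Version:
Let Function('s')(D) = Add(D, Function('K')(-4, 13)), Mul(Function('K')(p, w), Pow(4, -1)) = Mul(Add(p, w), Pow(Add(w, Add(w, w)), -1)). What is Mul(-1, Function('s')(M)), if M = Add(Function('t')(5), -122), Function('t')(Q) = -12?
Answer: Rational(1730, 13) ≈ 133.08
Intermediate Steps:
Function('K')(p, w) = Mul(Rational(4, 3), Pow(w, -1), Add(p, w)) (Function('K')(p, w) = Mul(4, Mul(Add(p, w), Pow(Add(w, Add(w, w)), -1))) = Mul(4, Mul(Add(p, w), Pow(Add(w, Mul(2, w)), -1))) = Mul(4, Mul(Add(p, w), Pow(Mul(3, w), -1))) = Mul(4, Mul(Add(p, w), Mul(Rational(1, 3), Pow(w, -1)))) = Mul(4, Mul(Rational(1, 3), Pow(w, -1), Add(p, w))) = Mul(Rational(4, 3), Pow(w, -1), Add(p, w)))
M = -134 (M = Add(-12, -122) = -134)
Function('s')(D) = Add(Rational(12, 13), D) (Function('s')(D) = Add(D, Mul(Rational(4, 3), Pow(13, -1), Add(-4, 13))) = Add(D, Mul(Rational(4, 3), Rational(1, 13), 9)) = Add(D, Rational(12, 13)) = Add(Rational(12, 13), D))
Mul(-1, Function('s')(M)) = Mul(-1, Add(Rational(12, 13), -134)) = Mul(-1, Rational(-1730, 13)) = Rational(1730, 13)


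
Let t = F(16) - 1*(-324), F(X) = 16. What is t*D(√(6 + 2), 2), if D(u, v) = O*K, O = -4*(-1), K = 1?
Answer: 1360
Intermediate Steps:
t = 340 (t = 16 - 1*(-324) = 16 + 324 = 340)
O = 4
D(u, v) = 4 (D(u, v) = 4*1 = 4)
t*D(√(6 + 2), 2) = 340*4 = 1360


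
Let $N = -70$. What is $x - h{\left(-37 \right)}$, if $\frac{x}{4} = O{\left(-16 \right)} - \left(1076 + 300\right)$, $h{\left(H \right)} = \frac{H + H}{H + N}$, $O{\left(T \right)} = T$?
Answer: $- \frac{595850}{107} \approx -5568.7$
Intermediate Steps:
$h{\left(H \right)} = \frac{2 H}{-70 + H}$ ($h{\left(H \right)} = \frac{H + H}{H - 70} = \frac{2 H}{-70 + H}$)
$x = -5568$ ($x = 4 \left(-16 - \left(1076 + 300\right)\right) = 4 \left(-16 - 1376\right) = 4 \left(-1392\right) = -5568$)
$x - h{\left(-37 \right)} = -5568 - 2 \left(-37\right) \frac{1}{-70 - 37} = -5568 - 2 \left(-37\right) \frac{1}{-107} = -5568 - 2 \left(-37\right) \left(- \frac{1}{107}\right) = -5568 - \frac{74}{107} = - \frac{595850}{107}$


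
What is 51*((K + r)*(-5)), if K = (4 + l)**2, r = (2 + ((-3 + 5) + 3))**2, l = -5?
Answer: -12750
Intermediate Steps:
r = 49 (r = (2 + (2 + 3))**2 = (2 + 5)**2 = 7**2 = 49)
K = 1 (K = (4 - 5)**2 = (-1)**2 = 1)
51*((K + r)*(-5)) = 51*((1 + 49)*(-5)) = 51*(50*(-5)) = 51*(-250) = -12750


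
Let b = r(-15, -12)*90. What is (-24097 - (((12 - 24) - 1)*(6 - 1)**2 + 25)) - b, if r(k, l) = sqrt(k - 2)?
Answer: -23797 - 90*I*sqrt(17) ≈ -23797.0 - 371.08*I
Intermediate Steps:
r(k, l) = sqrt(-2 + k)
b = 90*I*sqrt(17) (b = sqrt(-2 - 15)*90 = sqrt(-17)*90 = (I*sqrt(17))*90 = 90*I*sqrt(17) ≈ 371.08*I)
(-24097 - (((12 - 24) - 1)*(6 - 1)**2 + 25)) - b = (-24097 - (((12 - 24) - 1)*(6 - 1)**2 + 25)) - 90*I*sqrt(17) = (-24097 - ((-12 - 1)*5**2 + 25)) - 90*I*sqrt(17) = (-24097 - (-13*25 + 25)) - 90*I*sqrt(17) = (-24097 - (-325 + 25)) - 90*I*sqrt(17) = (-24097 - 1*(-300)) - 90*I*sqrt(17) = (-24097 + 300) - 90*I*sqrt(17) = -23797 - 90*I*sqrt(17)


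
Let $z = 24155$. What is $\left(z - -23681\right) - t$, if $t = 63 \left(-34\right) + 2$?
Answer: $49976$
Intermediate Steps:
$t = -2140$ ($t = -2142 + 2 = -2140$)
$\left(z - -23681\right) - t = \left(24155 - -23681\right) - -2140 = \left(24155 + 23681\right) + 2140 = 47836 + 2140 = 49976$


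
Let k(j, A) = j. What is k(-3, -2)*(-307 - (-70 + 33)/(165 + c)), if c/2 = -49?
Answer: 61596/67 ≈ 919.34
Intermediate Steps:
c = -98 (c = 2*(-49) = -98)
k(-3, -2)*(-307 - (-70 + 33)/(165 + c)) = -3*(-307 - (-70 + 33)/(165 - 98)) = -3*(-307 - (-37)/67) = -3*(-307 - 1*(-37/67)) = -3*(-307 + 37/67) = -3*(-20532/67) = 61596/67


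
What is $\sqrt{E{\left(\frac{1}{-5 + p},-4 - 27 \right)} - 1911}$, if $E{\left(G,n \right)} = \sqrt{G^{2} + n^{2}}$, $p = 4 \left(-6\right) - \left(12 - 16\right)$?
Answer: $\frac{\sqrt{-47775 + 13 \sqrt{3554}}}{5} \approx 43.359 i$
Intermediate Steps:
$p = -20$ ($p = -24 - \left(12 - 16\right) = -24 - -4 = -24 + 4 = -20$)
$\sqrt{E{\left(\frac{1}{-5 + p},-4 - 27 \right)} - 1911} = \sqrt{\sqrt{\left(\frac{1}{-5 - 20}\right)^{2} + \left(-4 - 27\right)^{2}} - 1911} = \sqrt{\sqrt{\left(\frac{1}{-25}\right)^{2} + \left(-31\right)^{2}} - 1911} = \sqrt{\sqrt{\left(- \frac{1}{25}\right)^{2} + 961} - 1911} = \sqrt{\sqrt{\frac{1}{625} + 961} - 1911} = \sqrt{\sqrt{\frac{600626}{625}} - 1911} = \sqrt{\frac{13 \sqrt{3554}}{25} - 1911} = \sqrt{-1911 + \frac{13 \sqrt{3554}}{25}}$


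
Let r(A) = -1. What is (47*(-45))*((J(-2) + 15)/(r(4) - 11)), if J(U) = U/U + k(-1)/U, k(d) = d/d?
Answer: 21855/8 ≈ 2731.9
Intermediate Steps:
k(d) = 1
J(U) = 1 + 1/U (J(U) = U/U + 1/U = 1 + 1/U)
(47*(-45))*((J(-2) + 15)/(r(4) - 11)) = (47*(-45))*(((1 - 2)/(-2) + 15)/(-1 - 11)) = -2115*(-1/2*(-1) + 15)/(-12) = -2115*(1/2 + 15)*(-1)/12 = -65565*(-1)/(2*12) = -2115*(-31/24) = 21855/8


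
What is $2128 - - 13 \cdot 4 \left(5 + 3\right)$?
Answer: $2544$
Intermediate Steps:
$2128 - - 13 \cdot 4 \left(5 + 3\right) = 2128 - - 13 \cdot 4 \cdot 8 = 2128 - \left(-13\right) 32 = 2128 - -416 = 2128 + 416 = 2544$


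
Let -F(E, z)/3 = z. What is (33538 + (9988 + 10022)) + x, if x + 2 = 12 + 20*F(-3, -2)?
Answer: 53678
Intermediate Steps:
F(E, z) = -3*z
x = 130 (x = -2 + (12 + 20*(-3*(-2))) = -2 + (12 + 20*6) = -2 + (12 + 120) = -2 + 132 = 130)
(33538 + (9988 + 10022)) + x = (33538 + (9988 + 10022)) + 130 = (33538 + 20010) + 130 = 53548 + 130 = 53678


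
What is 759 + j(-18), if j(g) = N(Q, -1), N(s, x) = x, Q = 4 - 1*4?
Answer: 758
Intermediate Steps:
Q = 0 (Q = 4 - 4 = 0)
j(g) = -1
759 + j(-18) = 759 - 1 = 758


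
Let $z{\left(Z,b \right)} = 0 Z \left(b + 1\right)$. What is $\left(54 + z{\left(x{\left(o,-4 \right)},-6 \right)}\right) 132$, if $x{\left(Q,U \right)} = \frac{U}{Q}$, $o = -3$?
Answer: $7128$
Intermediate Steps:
$z{\left(Z,b \right)} = 0$ ($z{\left(Z,b \right)} = 0 \left(1 + b\right) = 0$)
$\left(54 + z{\left(x{\left(o,-4 \right)},-6 \right)}\right) 132 = \left(54 + 0\right) 132 = 54 \cdot 132 = 7128$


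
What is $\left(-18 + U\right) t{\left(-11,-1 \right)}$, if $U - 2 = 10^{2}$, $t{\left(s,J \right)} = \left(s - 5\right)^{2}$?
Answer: $21504$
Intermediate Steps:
$t{\left(s,J \right)} = \left(-5 + s\right)^{2}$
$U = 102$ ($U = 2 + 10^{2} = 2 + 100 = 102$)
$\left(-18 + U\right) t{\left(-11,-1 \right)} = \left(-18 + 102\right) \left(-5 - 11\right)^{2} = 84 \left(-16\right)^{2} = 84 \cdot 256 = 21504$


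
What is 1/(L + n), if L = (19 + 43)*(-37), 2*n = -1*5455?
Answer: -2/10043 ≈ -0.00019914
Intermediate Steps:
n = -5455/2 (n = (-1*5455)/2 = (½)*(-5455) = -5455/2 ≈ -2727.5)
L = -2294 (L = 62*(-37) = -2294)
1/(L + n) = 1/(-2294 - 5455/2) = 1/(-10043/2) = -2/10043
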